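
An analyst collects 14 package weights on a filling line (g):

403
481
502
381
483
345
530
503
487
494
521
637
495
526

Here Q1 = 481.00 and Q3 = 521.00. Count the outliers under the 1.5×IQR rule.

4

IQR = 40.00; fences at 481.00 − 60.00 = 421.00 and 521.00 + 60.00 = 581.00.
Outside the cutoffs: 345, 381, 403, 637.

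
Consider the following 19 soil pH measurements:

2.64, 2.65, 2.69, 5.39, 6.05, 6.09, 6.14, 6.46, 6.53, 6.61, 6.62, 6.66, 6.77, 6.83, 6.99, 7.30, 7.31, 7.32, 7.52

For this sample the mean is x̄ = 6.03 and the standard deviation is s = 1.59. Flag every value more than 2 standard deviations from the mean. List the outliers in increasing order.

2.64, 2.65, 2.69

Cutoffs at x̄ ± 2s: 6.03 ± 2·1.59 = [2.85, 9.21].
2.64: z = -2.13, |z| > 2 → outlier.
2.65: z = -2.13, |z| > 2 → outlier.
2.69: z = -2.10, |z| > 2 → outlier.
Every other value lies within [2.85, 9.21].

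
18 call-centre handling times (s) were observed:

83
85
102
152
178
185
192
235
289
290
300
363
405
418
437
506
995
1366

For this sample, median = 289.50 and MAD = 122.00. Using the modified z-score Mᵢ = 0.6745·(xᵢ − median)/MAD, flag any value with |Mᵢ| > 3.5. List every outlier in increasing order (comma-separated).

995, 1366

|Mᵢ| > 3.5 ⇔ |xᵢ − 289.50| > 3.5·122.00/0.6745 = 633.06.
So outliers lie outside [-343.56, 922.56].
995: M = 3.90 → outlier.
1366: M = 5.95 → outlier.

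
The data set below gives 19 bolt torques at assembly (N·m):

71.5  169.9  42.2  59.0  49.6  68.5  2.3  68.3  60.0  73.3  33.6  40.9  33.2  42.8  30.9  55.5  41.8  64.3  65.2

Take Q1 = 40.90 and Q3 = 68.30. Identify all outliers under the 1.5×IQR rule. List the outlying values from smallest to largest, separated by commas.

IQR = Q3 − Q1 = 68.30 − 40.90 = 27.40.
Lower fence = Q1 − 1.5·IQR = 40.90 − 41.10 = -0.20.
Upper fence = Q3 + 1.5·IQR = 68.30 + 41.10 = 109.40.
169.9 > 109.40 → outlier.
All remaining values lie within [-0.20, 109.40].

169.9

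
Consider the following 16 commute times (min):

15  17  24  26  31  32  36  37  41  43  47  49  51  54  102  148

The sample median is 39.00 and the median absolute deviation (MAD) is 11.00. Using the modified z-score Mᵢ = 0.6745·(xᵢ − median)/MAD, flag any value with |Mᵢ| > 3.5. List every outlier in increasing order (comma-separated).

102, 148

|Mᵢ| > 3.5 ⇔ |xᵢ − 39.00| > 3.5·11.00/0.6745 = 57.08.
So outliers lie outside [-18.08, 96.08].
102: M = 3.86 → outlier.
148: M = 6.68 → outlier.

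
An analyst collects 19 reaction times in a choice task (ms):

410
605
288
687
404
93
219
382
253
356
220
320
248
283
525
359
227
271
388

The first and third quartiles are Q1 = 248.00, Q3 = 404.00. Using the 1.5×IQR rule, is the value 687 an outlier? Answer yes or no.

yes

IQR = Q3 − Q1 = 404.00 − 248.00 = 156.00.
Lower fence = Q1 − 1.5·IQR = 248.00 − 234.00 = 14.00.
Upper fence = Q3 + 1.5·IQR = 404.00 + 234.00 = 638.00.
687 lies above the upper fence.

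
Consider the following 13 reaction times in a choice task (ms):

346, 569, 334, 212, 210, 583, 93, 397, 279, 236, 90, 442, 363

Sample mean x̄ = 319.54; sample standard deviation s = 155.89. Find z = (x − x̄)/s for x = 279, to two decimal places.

z = (279 − 319.54) / 155.89 = -0.26.

-0.26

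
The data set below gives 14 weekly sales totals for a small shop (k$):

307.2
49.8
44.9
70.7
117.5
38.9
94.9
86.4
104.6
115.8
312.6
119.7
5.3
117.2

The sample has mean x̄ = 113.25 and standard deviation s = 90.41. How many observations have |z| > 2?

2

Cutoffs: x̄ ± 2s = [-67.57, 294.07].
Outside the cutoffs: 307.2, 312.6.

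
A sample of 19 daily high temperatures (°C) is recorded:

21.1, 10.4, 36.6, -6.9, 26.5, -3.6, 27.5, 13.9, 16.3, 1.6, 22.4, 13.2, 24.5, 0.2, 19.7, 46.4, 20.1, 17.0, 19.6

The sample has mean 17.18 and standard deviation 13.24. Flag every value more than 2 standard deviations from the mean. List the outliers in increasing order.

Cutoffs at x̄ ± 2s: 17.18 ± 2·13.24 = [-9.30, 43.66].
46.4: z = 2.21, |z| > 2 → outlier.
Every other value lies within [-9.30, 43.66].

46.4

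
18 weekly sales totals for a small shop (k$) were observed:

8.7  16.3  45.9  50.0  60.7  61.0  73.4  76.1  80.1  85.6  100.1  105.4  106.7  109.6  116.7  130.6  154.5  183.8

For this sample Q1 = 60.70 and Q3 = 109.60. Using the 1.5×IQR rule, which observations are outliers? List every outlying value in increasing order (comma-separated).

183.8

IQR = Q3 − Q1 = 109.60 − 60.70 = 48.90.
Lower fence = Q1 − 1.5·IQR = 60.70 − 73.35 = -12.65.
Upper fence = Q3 + 1.5·IQR = 109.60 + 73.35 = 182.95.
183.8 > 182.95 → outlier.
All remaining values lie within [-12.65, 182.95].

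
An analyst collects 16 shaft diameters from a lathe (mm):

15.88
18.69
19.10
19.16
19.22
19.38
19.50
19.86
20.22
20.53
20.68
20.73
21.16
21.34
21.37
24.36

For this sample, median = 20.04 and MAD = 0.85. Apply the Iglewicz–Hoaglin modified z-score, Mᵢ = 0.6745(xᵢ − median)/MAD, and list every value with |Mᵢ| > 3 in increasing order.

15.88, 24.36

|Mᵢ| > 3 ⇔ |xᵢ − 20.04| > 3·0.85/0.6745 = 3.78.
So outliers lie outside [16.26, 23.82].
15.88: M = -3.30 → outlier.
24.36: M = 3.43 → outlier.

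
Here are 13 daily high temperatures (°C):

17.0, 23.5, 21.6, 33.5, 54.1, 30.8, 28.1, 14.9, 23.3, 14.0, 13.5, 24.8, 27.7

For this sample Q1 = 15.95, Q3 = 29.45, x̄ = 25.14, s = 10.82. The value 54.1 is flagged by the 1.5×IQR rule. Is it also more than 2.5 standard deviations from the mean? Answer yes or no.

yes

z = (54.1 − 25.14) / 10.82 = 2.68.
|z| = 2.68 > 2.5.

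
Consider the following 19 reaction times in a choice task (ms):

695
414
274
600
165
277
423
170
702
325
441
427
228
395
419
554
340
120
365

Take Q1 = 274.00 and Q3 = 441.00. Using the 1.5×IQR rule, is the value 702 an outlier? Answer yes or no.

IQR = Q3 − Q1 = 441.00 − 274.00 = 167.00.
Lower fence = Q1 − 1.5·IQR = 274.00 − 250.50 = 23.50.
Upper fence = Q3 + 1.5·IQR = 441.00 + 250.50 = 691.50.
702 lies above the upper fence.

yes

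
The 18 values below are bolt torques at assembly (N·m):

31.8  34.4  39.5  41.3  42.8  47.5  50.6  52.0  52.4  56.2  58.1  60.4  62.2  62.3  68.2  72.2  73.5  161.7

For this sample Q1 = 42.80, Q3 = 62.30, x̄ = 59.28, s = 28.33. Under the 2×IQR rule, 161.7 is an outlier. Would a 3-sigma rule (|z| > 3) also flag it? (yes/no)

yes

z = (161.7 − 59.28) / 28.33 = 3.62.
|z| = 3.62 > 3.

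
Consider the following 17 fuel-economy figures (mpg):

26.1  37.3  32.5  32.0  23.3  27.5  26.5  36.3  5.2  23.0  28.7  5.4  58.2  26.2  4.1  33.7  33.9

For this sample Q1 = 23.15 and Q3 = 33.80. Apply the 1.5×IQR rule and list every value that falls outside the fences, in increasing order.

IQR = Q3 − Q1 = 33.80 − 23.15 = 10.65.
Lower fence = Q1 − 1.5·IQR = 23.15 − 15.975 = 7.175.
Upper fence = Q3 + 1.5·IQR = 33.80 + 15.975 = 49.775.
4.1 < 7.175 → outlier.
5.2 < 7.175 → outlier.
5.4 < 7.175 → outlier.
58.2 > 49.775 → outlier.
All remaining values lie within [7.175, 49.775].

4.1, 5.2, 5.4, 58.2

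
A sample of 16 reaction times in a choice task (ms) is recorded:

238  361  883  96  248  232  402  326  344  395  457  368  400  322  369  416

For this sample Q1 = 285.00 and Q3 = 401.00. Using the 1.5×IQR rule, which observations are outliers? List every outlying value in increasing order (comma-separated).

96, 883

IQR = Q3 − Q1 = 401.00 − 285.00 = 116.00.
Lower fence = Q1 − 1.5·IQR = 285.00 − 174.00 = 111.00.
Upper fence = Q3 + 1.5·IQR = 401.00 + 174.00 = 575.00.
96 < 111.00 → outlier.
883 > 575.00 → outlier.
All remaining values lie within [111.00, 575.00].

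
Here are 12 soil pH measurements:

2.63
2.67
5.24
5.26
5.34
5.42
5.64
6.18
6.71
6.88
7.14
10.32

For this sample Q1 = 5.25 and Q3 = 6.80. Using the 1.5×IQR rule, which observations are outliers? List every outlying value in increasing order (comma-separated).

IQR = Q3 − Q1 = 6.80 − 5.25 = 1.55.
Lower fence = Q1 − 1.5·IQR = 5.25 − 2.325 = 2.925.
Upper fence = Q3 + 1.5·IQR = 6.80 + 2.325 = 9.125.
2.63 < 2.925 → outlier.
2.67 < 2.925 → outlier.
10.32 > 9.125 → outlier.
All remaining values lie within [2.925, 9.125].

2.63, 2.67, 10.32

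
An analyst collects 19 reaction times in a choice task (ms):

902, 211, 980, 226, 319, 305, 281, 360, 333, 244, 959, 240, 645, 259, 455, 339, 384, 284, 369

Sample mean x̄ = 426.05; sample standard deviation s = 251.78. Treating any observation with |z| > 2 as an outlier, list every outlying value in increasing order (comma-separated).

Cutoffs at x̄ ± 2s: 426.05 ± 2·251.78 = [-77.51, 929.61].
959: z = 2.12, |z| > 2 → outlier.
980: z = 2.20, |z| > 2 → outlier.
Every other value lies within [-77.51, 929.61].

959, 980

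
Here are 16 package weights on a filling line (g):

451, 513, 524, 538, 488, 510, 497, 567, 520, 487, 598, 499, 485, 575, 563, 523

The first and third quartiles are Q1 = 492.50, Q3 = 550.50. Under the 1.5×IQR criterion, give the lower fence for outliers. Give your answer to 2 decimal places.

IQR = Q3 − Q1 = 550.50 − 492.50 = 58.00.
Lower fence = Q1 − 1.5·IQR = 492.50 − 87.00 = 405.50.
Upper fence = Q3 + 1.5·IQR = 550.50 + 87.00 = 637.50.

405.50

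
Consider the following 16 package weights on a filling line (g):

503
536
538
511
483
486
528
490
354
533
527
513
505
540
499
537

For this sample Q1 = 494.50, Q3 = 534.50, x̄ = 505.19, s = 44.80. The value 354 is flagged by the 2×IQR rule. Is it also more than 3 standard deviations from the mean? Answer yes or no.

z = (354 − 505.19) / 44.80 = -3.37.
|z| = 3.37 > 3.

yes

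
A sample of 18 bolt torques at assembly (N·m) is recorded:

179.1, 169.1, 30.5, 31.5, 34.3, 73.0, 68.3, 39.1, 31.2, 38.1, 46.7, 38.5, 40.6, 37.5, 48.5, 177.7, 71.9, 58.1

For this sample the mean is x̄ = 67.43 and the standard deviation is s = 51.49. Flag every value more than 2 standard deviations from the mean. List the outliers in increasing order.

Cutoffs at x̄ ± 2s: 67.43 ± 2·51.49 = [-35.55, 170.41].
177.7: z = 2.14, |z| > 2 → outlier.
179.1: z = 2.17, |z| > 2 → outlier.
Every other value lies within [-35.55, 170.41].

177.7, 179.1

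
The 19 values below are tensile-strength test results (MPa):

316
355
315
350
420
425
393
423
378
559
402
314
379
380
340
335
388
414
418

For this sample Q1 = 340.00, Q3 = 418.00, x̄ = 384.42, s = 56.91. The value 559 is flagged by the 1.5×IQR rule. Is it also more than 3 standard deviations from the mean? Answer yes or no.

yes

z = (559 − 384.42) / 56.91 = 3.07.
|z| = 3.07 > 3.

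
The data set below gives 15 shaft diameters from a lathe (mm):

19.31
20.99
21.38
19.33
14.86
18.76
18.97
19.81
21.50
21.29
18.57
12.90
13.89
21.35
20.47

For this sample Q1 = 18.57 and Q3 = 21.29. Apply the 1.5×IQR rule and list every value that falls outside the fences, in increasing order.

12.90, 13.89

IQR = Q3 − Q1 = 21.29 − 18.57 = 2.72.
Lower fence = Q1 − 1.5·IQR = 18.57 − 4.08 = 14.49.
Upper fence = Q3 + 1.5·IQR = 21.29 + 4.08 = 25.37.
12.90 < 14.49 → outlier.
13.89 < 14.49 → outlier.
All remaining values lie within [14.49, 25.37].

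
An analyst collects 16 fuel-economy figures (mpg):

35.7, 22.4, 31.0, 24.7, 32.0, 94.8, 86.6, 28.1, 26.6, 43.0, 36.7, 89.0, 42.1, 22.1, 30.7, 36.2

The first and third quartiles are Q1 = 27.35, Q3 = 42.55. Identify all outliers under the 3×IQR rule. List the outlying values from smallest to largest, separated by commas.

89.0, 94.8

IQR = Q3 − Q1 = 42.55 − 27.35 = 15.20.
Lower fence = Q1 − 3·IQR = 27.35 − 45.60 = -18.25.
Upper fence = Q3 + 3·IQR = 42.55 + 45.60 = 88.15.
89.0 > 88.15 → outlier.
94.8 > 88.15 → outlier.
All remaining values lie within [-18.25, 88.15].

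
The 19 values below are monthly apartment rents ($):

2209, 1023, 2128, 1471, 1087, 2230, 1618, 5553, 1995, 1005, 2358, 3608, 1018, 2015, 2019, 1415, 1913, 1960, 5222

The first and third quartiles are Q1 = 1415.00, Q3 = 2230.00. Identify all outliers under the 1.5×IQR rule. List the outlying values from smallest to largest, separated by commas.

IQR = Q3 − Q1 = 2230.00 − 1415.00 = 815.00.
Lower fence = Q1 − 1.5·IQR = 1415.00 − 1222.50 = 192.50.
Upper fence = Q3 + 1.5·IQR = 2230.00 + 1222.50 = 3452.50.
3608 > 3452.50 → outlier.
5222 > 3452.50 → outlier.
5553 > 3452.50 → outlier.
All remaining values lie within [192.50, 3452.50].

3608, 5222, 5553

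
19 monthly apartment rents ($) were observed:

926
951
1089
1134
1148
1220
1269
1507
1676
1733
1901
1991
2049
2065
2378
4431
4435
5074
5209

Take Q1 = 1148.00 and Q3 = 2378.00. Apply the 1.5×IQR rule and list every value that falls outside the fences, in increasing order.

4431, 4435, 5074, 5209

IQR = Q3 − Q1 = 2378.00 − 1148.00 = 1230.00.
Lower fence = Q1 − 1.5·IQR = 1148.00 − 1845.00 = -697.00.
Upper fence = Q3 + 1.5·IQR = 2378.00 + 1845.00 = 4223.00.
4431 > 4223.00 → outlier.
4435 > 4223.00 → outlier.
5074 > 4223.00 → outlier.
5209 > 4223.00 → outlier.
All remaining values lie within [-697.00, 4223.00].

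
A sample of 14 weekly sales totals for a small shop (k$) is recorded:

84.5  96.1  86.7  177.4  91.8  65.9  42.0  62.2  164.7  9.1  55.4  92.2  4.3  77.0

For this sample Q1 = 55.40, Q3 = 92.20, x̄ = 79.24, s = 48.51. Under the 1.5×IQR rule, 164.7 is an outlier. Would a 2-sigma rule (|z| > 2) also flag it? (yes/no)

no

z = (164.7 − 79.24) / 48.51 = 1.76.
|z| = 1.76 ≤ 2.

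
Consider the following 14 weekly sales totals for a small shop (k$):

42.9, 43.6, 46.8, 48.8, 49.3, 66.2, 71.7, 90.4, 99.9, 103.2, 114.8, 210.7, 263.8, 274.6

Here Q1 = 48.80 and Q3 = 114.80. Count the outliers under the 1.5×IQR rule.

2

IQR = 66.00; fences at 48.80 − 99.00 = -50.20 and 114.80 + 99.00 = 213.80.
Outside the cutoffs: 263.8, 274.6.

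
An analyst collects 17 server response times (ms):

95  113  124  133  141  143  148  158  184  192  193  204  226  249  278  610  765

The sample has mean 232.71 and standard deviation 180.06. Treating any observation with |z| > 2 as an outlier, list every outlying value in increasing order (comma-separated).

610, 765

Cutoffs at x̄ ± 2s: 232.71 ± 2·180.06 = [-127.41, 592.83].
610: z = 2.10, |z| > 2 → outlier.
765: z = 2.96, |z| > 2 → outlier.
Every other value lies within [-127.41, 592.83].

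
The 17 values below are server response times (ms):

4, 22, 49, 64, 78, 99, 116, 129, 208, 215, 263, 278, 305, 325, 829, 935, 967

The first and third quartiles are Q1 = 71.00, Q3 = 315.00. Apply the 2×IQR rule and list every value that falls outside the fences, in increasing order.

IQR = Q3 − Q1 = 315.00 − 71.00 = 244.00.
Lower fence = Q1 − 2·IQR = 71.00 − 488.00 = -417.00.
Upper fence = Q3 + 2·IQR = 315.00 + 488.00 = 803.00.
829 > 803.00 → outlier.
935 > 803.00 → outlier.
967 > 803.00 → outlier.
All remaining values lie within [-417.00, 803.00].

829, 935, 967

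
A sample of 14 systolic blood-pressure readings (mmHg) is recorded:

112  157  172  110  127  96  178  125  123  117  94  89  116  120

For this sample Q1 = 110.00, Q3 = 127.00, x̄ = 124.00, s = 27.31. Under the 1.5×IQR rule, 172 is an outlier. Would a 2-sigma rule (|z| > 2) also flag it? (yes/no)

no

z = (172 − 124.00) / 27.31 = 1.76.
|z| = 1.76 ≤ 2.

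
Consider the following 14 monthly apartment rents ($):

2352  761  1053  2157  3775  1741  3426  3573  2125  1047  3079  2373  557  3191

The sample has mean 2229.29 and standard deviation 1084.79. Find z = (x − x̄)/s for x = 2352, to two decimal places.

0.11

z = (2352 − 2229.29) / 1084.79 = 0.11.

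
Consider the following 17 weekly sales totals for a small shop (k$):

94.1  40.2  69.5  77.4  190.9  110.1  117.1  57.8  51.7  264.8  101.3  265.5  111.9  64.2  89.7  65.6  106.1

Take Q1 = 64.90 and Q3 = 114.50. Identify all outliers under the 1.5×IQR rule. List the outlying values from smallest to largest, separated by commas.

IQR = Q3 − Q1 = 114.50 − 64.90 = 49.60.
Lower fence = Q1 − 1.5·IQR = 64.90 − 74.40 = -9.50.
Upper fence = Q3 + 1.5·IQR = 114.50 + 74.40 = 188.90.
190.9 > 188.90 → outlier.
264.8 > 188.90 → outlier.
265.5 > 188.90 → outlier.
All remaining values lie within [-9.50, 188.90].

190.9, 264.8, 265.5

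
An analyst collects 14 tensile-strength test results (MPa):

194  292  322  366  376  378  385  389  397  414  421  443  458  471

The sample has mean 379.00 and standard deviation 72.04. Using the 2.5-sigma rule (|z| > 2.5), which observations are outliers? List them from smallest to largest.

194

Cutoffs at x̄ ± 2.5s: 379.00 ± 2.5·72.04 = [198.90, 559.10].
194: z = -2.57, |z| > 2.5 → outlier.
Every other value lies within [198.90, 559.10].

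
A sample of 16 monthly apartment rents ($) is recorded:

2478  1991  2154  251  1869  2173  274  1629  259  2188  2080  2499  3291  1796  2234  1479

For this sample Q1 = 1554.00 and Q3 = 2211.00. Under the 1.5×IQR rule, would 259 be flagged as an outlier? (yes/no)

yes

IQR = Q3 − Q1 = 2211.00 − 1554.00 = 657.00.
Lower fence = Q1 − 1.5·IQR = 1554.00 − 985.50 = 568.50.
Upper fence = Q3 + 1.5·IQR = 2211.00 + 985.50 = 3196.50.
259 lies below the lower fence.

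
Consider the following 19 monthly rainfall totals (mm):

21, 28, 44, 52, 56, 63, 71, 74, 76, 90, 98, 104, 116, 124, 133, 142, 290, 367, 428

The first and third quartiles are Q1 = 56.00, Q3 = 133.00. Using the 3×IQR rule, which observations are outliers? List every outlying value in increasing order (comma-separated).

367, 428

IQR = Q3 − Q1 = 133.00 − 56.00 = 77.00.
Lower fence = Q1 − 3·IQR = 56.00 − 231.00 = -175.00.
Upper fence = Q3 + 3·IQR = 133.00 + 231.00 = 364.00.
367 > 364.00 → outlier.
428 > 364.00 → outlier.
All remaining values lie within [-175.00, 364.00].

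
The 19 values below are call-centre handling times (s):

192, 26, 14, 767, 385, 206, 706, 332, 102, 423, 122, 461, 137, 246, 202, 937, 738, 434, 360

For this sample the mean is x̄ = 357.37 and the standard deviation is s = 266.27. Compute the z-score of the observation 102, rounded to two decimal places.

z = (102 − 357.37) / 266.27 = -0.96.

-0.96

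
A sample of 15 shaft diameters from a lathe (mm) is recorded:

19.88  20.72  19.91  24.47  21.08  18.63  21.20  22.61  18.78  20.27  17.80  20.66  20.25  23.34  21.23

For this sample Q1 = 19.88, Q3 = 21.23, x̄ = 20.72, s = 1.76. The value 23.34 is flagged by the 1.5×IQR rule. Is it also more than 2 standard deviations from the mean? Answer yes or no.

no

z = (23.34 − 20.72) / 1.76 = 1.49.
|z| = 1.49 ≤ 2.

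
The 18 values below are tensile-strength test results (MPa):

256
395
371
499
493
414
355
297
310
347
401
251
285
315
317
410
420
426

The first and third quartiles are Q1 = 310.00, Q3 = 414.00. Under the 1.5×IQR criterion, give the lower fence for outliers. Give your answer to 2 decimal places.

154.00

IQR = Q3 − Q1 = 414.00 − 310.00 = 104.00.
Lower fence = Q1 − 1.5·IQR = 310.00 − 156.00 = 154.00.
Upper fence = Q3 + 1.5·IQR = 414.00 + 156.00 = 570.00.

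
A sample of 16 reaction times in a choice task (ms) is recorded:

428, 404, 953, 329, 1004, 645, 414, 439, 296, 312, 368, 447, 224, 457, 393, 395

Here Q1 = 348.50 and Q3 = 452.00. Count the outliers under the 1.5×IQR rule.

IQR = 103.50; fences at 348.50 − 155.25 = 193.25 and 452.00 + 155.25 = 607.25.
Outside the cutoffs: 645, 953, 1004.

3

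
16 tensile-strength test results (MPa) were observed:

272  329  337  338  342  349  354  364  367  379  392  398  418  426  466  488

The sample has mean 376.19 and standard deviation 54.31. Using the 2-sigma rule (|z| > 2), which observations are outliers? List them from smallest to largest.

Cutoffs at x̄ ± 2s: 376.19 ± 2·54.31 = [267.57, 484.81].
488: z = 2.06, |z| > 2 → outlier.
Every other value lies within [267.57, 484.81].

488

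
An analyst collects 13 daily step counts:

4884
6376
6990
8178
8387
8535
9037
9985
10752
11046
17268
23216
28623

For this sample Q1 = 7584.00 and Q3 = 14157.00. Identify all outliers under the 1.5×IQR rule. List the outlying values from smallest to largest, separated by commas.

28623

IQR = Q3 − Q1 = 14157.00 − 7584.00 = 6573.00.
Lower fence = Q1 − 1.5·IQR = 7584.00 − 9859.50 = -2275.50.
Upper fence = Q3 + 1.5·IQR = 14157.00 + 9859.50 = 24016.50.
28623 > 24016.50 → outlier.
All remaining values lie within [-2275.50, 24016.50].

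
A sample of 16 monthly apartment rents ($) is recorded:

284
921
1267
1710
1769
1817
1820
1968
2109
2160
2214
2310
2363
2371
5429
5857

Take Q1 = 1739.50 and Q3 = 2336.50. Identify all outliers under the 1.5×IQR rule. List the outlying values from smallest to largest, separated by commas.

284, 5429, 5857

IQR = Q3 − Q1 = 2336.50 − 1739.50 = 597.00.
Lower fence = Q1 − 1.5·IQR = 1739.50 − 895.50 = 844.00.
Upper fence = Q3 + 1.5·IQR = 2336.50 + 895.50 = 3232.00.
284 < 844.00 → outlier.
5429 > 3232.00 → outlier.
5857 > 3232.00 → outlier.
All remaining values lie within [844.00, 3232.00].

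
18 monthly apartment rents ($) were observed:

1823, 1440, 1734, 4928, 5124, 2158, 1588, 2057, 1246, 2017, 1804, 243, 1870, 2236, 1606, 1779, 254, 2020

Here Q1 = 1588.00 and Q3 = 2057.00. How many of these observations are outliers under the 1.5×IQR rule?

IQR = 469.00; fences at 1588.00 − 703.50 = 884.50 and 2057.00 + 703.50 = 2760.50.
Outside the cutoffs: 243, 254, 4928, 5124.

4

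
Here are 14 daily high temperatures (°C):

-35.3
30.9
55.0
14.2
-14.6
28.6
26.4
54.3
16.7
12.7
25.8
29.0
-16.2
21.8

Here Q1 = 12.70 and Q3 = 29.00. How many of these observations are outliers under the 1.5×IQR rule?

5

IQR = 16.30; fences at 12.70 − 24.45 = -11.75 and 29.00 + 24.45 = 53.45.
Outside the cutoffs: -35.3, -16.2, -14.6, 54.3, 55.0.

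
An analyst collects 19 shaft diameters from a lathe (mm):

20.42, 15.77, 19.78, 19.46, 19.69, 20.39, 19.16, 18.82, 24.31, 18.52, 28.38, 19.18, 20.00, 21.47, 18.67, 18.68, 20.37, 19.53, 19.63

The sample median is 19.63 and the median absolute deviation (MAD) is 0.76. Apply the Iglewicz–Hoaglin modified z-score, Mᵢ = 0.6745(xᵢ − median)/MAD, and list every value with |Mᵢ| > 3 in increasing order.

15.77, 24.31, 28.38

|Mᵢ| > 3 ⇔ |xᵢ − 19.63| > 3·0.76/0.6745 = 3.38.
So outliers lie outside [16.25, 23.01].
15.77: M = -3.43 → outlier.
24.31: M = 4.15 → outlier.
28.38: M = 7.77 → outlier.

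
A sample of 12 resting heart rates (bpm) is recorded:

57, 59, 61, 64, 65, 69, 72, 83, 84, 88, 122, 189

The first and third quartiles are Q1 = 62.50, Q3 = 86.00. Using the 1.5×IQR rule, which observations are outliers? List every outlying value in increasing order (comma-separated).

122, 189

IQR = Q3 − Q1 = 86.00 − 62.50 = 23.50.
Lower fence = Q1 − 1.5·IQR = 62.50 − 35.25 = 27.25.
Upper fence = Q3 + 1.5·IQR = 86.00 + 35.25 = 121.25.
122 > 121.25 → outlier.
189 > 121.25 → outlier.
All remaining values lie within [27.25, 121.25].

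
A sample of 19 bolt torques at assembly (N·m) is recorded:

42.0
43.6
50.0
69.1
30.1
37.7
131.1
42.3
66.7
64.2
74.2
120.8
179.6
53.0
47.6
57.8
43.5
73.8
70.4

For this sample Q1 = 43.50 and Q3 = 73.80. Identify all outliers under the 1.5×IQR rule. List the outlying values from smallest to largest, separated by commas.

120.8, 131.1, 179.6

IQR = Q3 − Q1 = 73.80 − 43.50 = 30.30.
Lower fence = Q1 − 1.5·IQR = 43.50 − 45.45 = -1.95.
Upper fence = Q3 + 1.5·IQR = 73.80 + 45.45 = 119.25.
120.8 > 119.25 → outlier.
131.1 > 119.25 → outlier.
179.6 > 119.25 → outlier.
All remaining values lie within [-1.95, 119.25].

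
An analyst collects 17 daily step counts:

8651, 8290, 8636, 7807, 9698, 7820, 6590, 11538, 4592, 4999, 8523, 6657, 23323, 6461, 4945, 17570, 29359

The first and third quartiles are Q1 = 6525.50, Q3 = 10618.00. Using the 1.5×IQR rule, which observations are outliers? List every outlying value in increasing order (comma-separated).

17570, 23323, 29359

IQR = Q3 − Q1 = 10618.00 − 6525.50 = 4092.50.
Lower fence = Q1 − 1.5·IQR = 6525.50 − 6138.75 = 386.75.
Upper fence = Q3 + 1.5·IQR = 10618.00 + 6138.75 = 16756.75.
17570 > 16756.75 → outlier.
23323 > 16756.75 → outlier.
29359 > 16756.75 → outlier.
All remaining values lie within [386.75, 16756.75].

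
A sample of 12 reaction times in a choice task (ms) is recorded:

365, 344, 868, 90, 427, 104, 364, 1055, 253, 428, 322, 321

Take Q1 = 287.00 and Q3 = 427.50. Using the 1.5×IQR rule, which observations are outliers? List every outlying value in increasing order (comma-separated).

IQR = Q3 − Q1 = 427.50 − 287.00 = 140.50.
Lower fence = Q1 − 1.5·IQR = 287.00 − 210.75 = 76.25.
Upper fence = Q3 + 1.5·IQR = 427.50 + 210.75 = 638.25.
868 > 638.25 → outlier.
1055 > 638.25 → outlier.
All remaining values lie within [76.25, 638.25].

868, 1055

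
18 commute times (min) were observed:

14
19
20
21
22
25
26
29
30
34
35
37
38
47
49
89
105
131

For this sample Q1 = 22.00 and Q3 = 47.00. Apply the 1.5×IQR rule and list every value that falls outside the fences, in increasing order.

89, 105, 131

IQR = Q3 − Q1 = 47.00 − 22.00 = 25.00.
Lower fence = Q1 − 1.5·IQR = 22.00 − 37.50 = -15.50.
Upper fence = Q3 + 1.5·IQR = 47.00 + 37.50 = 84.50.
89 > 84.50 → outlier.
105 > 84.50 → outlier.
131 > 84.50 → outlier.
All remaining values lie within [-15.50, 84.50].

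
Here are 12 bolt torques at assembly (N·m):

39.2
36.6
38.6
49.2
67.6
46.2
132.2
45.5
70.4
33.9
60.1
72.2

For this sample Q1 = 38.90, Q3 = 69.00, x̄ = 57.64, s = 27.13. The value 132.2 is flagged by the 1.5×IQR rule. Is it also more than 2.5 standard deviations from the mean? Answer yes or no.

z = (132.2 − 57.64) / 27.13 = 2.75.
|z| = 2.75 > 2.5.

yes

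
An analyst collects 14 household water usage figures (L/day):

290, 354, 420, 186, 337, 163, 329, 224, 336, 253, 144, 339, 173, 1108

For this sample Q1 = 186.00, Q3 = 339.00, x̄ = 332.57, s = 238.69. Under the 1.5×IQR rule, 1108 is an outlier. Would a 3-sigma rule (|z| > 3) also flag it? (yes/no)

z = (1108 − 332.57) / 238.69 = 3.25.
|z| = 3.25 > 3.

yes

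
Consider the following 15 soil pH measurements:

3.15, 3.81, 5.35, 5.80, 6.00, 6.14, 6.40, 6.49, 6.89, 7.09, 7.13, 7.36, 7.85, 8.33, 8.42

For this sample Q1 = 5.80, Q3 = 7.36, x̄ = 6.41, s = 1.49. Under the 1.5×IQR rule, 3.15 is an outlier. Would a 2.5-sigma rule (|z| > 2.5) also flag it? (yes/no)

no

z = (3.15 − 6.41) / 1.49 = -2.19.
|z| = 2.19 ≤ 2.5.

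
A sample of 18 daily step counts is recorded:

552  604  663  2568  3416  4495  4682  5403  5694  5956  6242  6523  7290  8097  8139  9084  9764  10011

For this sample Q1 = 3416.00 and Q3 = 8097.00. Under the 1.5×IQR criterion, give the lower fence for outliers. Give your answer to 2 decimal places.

-3605.50

IQR = Q3 − Q1 = 8097.00 − 3416.00 = 4681.00.
Lower fence = Q1 − 1.5·IQR = 3416.00 − 7021.50 = -3605.50.
Upper fence = Q3 + 1.5·IQR = 8097.00 + 7021.50 = 15118.50.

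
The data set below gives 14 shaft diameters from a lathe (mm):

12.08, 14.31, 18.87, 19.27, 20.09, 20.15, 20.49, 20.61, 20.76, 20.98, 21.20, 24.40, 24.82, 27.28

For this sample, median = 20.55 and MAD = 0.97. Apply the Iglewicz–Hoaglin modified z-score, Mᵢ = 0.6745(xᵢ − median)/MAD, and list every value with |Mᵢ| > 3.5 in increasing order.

12.08, 14.31, 27.28

|Mᵢ| > 3.5 ⇔ |xᵢ − 20.55| > 3.5·0.97/0.6745 = 5.03.
So outliers lie outside [15.52, 25.58].
12.08: M = -5.89 → outlier.
14.31: M = -4.34 → outlier.
27.28: M = 4.68 → outlier.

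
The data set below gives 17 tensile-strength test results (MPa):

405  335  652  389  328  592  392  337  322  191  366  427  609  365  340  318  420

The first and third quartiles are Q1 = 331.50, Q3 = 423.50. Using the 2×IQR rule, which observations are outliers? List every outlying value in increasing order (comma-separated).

IQR = Q3 − Q1 = 423.50 − 331.50 = 92.00.
Lower fence = Q1 − 2·IQR = 331.50 − 184.00 = 147.50.
Upper fence = Q3 + 2·IQR = 423.50 + 184.00 = 607.50.
609 > 607.50 → outlier.
652 > 607.50 → outlier.
All remaining values lie within [147.50, 607.50].

609, 652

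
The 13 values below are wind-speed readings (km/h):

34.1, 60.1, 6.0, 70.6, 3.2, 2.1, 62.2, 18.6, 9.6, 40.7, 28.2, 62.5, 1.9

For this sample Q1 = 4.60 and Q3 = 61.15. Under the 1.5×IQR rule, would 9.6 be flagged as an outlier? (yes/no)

IQR = Q3 − Q1 = 61.15 − 4.60 = 56.55.
Lower fence = Q1 − 1.5·IQR = 4.60 − 84.825 = -80.225.
Upper fence = Q3 + 1.5·IQR = 61.15 + 84.825 = 145.975.
9.6 lies within [-80.225, 145.975].

no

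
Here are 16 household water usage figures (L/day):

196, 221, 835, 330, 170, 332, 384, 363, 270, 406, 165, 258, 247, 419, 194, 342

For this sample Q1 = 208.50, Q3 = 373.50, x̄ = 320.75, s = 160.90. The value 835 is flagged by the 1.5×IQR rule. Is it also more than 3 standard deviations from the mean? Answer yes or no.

yes

z = (835 − 320.75) / 160.90 = 3.20.
|z| = 3.20 > 3.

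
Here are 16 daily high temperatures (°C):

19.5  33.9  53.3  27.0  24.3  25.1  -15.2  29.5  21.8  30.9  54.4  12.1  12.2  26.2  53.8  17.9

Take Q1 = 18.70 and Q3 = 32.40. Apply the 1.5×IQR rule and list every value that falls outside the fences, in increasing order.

IQR = Q3 − Q1 = 32.40 − 18.70 = 13.70.
Lower fence = Q1 − 1.5·IQR = 18.70 − 20.55 = -1.85.
Upper fence = Q3 + 1.5·IQR = 32.40 + 20.55 = 52.95.
-15.2 < -1.85 → outlier.
53.3 > 52.95 → outlier.
53.8 > 52.95 → outlier.
54.4 > 52.95 → outlier.
All remaining values lie within [-1.85, 52.95].

-15.2, 53.3, 53.8, 54.4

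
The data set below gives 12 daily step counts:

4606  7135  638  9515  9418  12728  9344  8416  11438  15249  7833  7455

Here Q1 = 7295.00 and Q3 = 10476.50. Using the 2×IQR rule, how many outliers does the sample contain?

IQR = 3181.50; fences at 7295.00 − 6363.00 = 932.00 and 10476.50 + 6363.00 = 16839.50.
Outside the cutoffs: 638.

1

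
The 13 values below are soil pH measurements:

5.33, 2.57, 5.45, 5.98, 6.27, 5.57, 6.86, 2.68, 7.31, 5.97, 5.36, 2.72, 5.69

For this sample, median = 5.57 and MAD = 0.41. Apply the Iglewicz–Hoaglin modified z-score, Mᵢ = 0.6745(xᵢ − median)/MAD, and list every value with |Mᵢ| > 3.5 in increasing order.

2.57, 2.68, 2.72

|Mᵢ| > 3.5 ⇔ |xᵢ − 5.57| > 3.5·0.41/0.6745 = 2.13.
So outliers lie outside [3.44, 7.70].
2.57: M = -4.94 → outlier.
2.68: M = -4.75 → outlier.
2.72: M = -4.69 → outlier.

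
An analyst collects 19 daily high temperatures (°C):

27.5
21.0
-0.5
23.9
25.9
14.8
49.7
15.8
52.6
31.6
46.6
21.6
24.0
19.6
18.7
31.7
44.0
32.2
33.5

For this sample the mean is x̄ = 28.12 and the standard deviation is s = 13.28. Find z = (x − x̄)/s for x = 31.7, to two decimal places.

z = (31.7 − 28.12) / 13.28 = 0.27.

0.27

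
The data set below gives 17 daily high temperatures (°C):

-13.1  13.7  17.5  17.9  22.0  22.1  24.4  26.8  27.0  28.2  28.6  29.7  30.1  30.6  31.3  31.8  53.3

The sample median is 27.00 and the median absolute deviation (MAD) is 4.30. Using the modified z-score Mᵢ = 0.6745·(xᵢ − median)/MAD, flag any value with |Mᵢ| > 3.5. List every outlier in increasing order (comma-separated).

|Mᵢ| > 3.5 ⇔ |xᵢ − 27.00| > 3.5·4.30/0.6745 = 22.31.
So outliers lie outside [4.69, 49.31].
-13.1: M = -6.29 → outlier.
53.3: M = 4.13 → outlier.

-13.1, 53.3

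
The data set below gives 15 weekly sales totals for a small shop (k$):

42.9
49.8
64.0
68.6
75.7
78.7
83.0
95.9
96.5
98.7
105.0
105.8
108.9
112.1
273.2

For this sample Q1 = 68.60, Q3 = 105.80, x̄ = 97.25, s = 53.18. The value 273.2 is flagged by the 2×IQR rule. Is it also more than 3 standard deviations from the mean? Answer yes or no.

z = (273.2 − 97.25) / 53.18 = 3.31.
|z| = 3.31 > 3.

yes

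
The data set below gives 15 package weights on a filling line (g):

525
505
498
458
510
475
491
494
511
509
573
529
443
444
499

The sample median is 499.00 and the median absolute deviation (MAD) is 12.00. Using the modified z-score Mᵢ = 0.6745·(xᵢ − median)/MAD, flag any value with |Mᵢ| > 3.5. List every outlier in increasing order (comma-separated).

573

|Mᵢ| > 3.5 ⇔ |xᵢ − 499.00| > 3.5·12.00/0.6745 = 62.27.
So outliers lie outside [436.73, 561.27].
573: M = 4.16 → outlier.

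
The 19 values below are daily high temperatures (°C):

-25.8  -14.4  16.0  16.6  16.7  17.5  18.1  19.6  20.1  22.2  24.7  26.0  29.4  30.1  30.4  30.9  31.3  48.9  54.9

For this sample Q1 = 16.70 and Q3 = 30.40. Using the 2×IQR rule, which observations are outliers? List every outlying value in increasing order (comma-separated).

-25.8, -14.4

IQR = Q3 − Q1 = 30.40 − 16.70 = 13.70.
Lower fence = Q1 − 2·IQR = 16.70 − 27.40 = -10.70.
Upper fence = Q3 + 2·IQR = 30.40 + 27.40 = 57.80.
-25.8 < -10.70 → outlier.
-14.4 < -10.70 → outlier.
All remaining values lie within [-10.70, 57.80].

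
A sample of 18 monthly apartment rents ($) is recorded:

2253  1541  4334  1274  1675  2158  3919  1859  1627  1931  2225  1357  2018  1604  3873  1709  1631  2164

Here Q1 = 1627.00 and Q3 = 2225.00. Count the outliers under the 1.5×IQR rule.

3

IQR = 598.00; fences at 1627.00 − 897.00 = 730.00 and 2225.00 + 897.00 = 3122.00.
Outside the cutoffs: 3873, 3919, 4334.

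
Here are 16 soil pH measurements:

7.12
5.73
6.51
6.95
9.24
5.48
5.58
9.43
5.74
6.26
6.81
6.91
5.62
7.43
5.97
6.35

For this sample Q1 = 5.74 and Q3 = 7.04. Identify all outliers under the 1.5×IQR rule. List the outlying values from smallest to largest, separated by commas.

IQR = Q3 − Q1 = 7.04 − 5.74 = 1.30.
Lower fence = Q1 − 1.5·IQR = 5.74 − 1.95 = 3.79.
Upper fence = Q3 + 1.5·IQR = 7.04 + 1.95 = 8.99.
9.24 > 8.99 → outlier.
9.43 > 8.99 → outlier.
All remaining values lie within [3.79, 8.99].

9.24, 9.43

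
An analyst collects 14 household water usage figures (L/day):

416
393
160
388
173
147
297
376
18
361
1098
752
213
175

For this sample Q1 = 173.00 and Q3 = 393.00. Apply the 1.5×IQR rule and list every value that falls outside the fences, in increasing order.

752, 1098

IQR = Q3 − Q1 = 393.00 − 173.00 = 220.00.
Lower fence = Q1 − 1.5·IQR = 173.00 − 330.00 = -157.00.
Upper fence = Q3 + 1.5·IQR = 393.00 + 330.00 = 723.00.
752 > 723.00 → outlier.
1098 > 723.00 → outlier.
All remaining values lie within [-157.00, 723.00].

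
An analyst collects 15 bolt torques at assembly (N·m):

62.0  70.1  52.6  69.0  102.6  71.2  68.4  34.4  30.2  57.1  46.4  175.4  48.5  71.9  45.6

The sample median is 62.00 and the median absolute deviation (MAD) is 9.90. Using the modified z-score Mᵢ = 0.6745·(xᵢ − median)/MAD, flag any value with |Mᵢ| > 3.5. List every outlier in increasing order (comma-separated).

|Mᵢ| > 3.5 ⇔ |xᵢ − 62.00| > 3.5·9.90/0.6745 = 51.37.
So outliers lie outside [10.63, 113.37].
175.4: M = 7.73 → outlier.

175.4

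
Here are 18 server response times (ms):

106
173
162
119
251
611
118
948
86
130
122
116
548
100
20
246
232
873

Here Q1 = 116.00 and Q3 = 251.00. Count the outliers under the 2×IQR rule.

IQR = 135.00; fences at 116.00 − 270.00 = -154.00 and 251.00 + 270.00 = 521.00.
Outside the cutoffs: 548, 611, 873, 948.

4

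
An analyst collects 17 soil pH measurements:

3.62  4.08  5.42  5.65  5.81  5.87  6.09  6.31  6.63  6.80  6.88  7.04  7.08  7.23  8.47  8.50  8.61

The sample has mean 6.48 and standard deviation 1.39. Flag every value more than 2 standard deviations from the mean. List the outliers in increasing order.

3.62

Cutoffs at x̄ ± 2s: 6.48 ± 2·1.39 = [3.70, 9.26].
3.62: z = -2.06, |z| > 2 → outlier.
Every other value lies within [3.70, 9.26].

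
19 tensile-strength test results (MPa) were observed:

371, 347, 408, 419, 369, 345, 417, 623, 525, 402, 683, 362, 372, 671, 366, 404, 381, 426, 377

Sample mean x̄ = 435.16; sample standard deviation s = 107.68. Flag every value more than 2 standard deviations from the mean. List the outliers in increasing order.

671, 683

Cutoffs at x̄ ± 2s: 435.16 ± 2·107.68 = [219.80, 650.52].
671: z = 2.19, |z| > 2 → outlier.
683: z = 2.30, |z| > 2 → outlier.
Every other value lies within [219.80, 650.52].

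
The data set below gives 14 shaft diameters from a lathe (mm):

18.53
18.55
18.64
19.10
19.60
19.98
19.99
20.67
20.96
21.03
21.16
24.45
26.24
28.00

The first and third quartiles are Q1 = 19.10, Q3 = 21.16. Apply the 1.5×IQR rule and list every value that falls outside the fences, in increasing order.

24.45, 26.24, 28.00

IQR = Q3 − Q1 = 21.16 − 19.10 = 2.06.
Lower fence = Q1 − 1.5·IQR = 19.10 − 3.09 = 16.01.
Upper fence = Q3 + 1.5·IQR = 21.16 + 3.09 = 24.25.
24.45 > 24.25 → outlier.
26.24 > 24.25 → outlier.
28.00 > 24.25 → outlier.
All remaining values lie within [16.01, 24.25].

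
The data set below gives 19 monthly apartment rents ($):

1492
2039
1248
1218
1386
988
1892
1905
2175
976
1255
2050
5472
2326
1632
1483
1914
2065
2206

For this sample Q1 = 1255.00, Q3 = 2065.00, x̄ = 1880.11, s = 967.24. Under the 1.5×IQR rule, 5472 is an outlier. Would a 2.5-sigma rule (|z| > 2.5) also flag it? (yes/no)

yes

z = (5472 − 1880.11) / 967.24 = 3.71.
|z| = 3.71 > 2.5.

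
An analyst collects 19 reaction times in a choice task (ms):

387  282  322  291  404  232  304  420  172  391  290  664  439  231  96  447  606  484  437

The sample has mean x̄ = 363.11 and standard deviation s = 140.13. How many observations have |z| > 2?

Cutoffs: x̄ ± 2s = [82.85, 643.37].
Outside the cutoffs: 664.

1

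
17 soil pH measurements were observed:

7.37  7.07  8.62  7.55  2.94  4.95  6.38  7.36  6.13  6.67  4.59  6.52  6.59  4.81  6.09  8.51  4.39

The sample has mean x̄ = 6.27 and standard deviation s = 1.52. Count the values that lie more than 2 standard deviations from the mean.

Cutoffs: x̄ ± 2s = [3.23, 9.31].
Outside the cutoffs: 2.94.

1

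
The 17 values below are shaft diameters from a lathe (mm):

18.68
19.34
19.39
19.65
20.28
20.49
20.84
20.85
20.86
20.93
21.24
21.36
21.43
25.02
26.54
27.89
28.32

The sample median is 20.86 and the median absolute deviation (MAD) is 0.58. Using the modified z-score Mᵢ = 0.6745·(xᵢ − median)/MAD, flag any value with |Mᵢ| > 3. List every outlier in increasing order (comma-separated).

|Mᵢ| > 3 ⇔ |xᵢ − 20.86| > 3·0.58/0.6745 = 2.58.
So outliers lie outside [18.28, 23.44].
25.02: M = 4.84 → outlier.
26.54: M = 6.61 → outlier.
27.89: M = 8.18 → outlier.
28.32: M = 8.68 → outlier.

25.02, 26.54, 27.89, 28.32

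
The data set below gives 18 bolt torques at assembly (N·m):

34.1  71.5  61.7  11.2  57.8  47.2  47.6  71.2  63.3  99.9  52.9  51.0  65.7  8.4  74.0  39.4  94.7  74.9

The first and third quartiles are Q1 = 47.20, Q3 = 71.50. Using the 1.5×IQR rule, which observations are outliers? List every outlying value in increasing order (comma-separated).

8.4

IQR = Q3 − Q1 = 71.50 − 47.20 = 24.30.
Lower fence = Q1 − 1.5·IQR = 47.20 − 36.45 = 10.75.
Upper fence = Q3 + 1.5·IQR = 71.50 + 36.45 = 107.95.
8.4 < 10.75 → outlier.
All remaining values lie within [10.75, 107.95].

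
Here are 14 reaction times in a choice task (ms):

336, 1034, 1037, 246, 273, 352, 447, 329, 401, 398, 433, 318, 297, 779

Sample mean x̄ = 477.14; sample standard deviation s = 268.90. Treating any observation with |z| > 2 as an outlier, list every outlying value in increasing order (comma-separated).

Cutoffs at x̄ ± 2s: 477.14 ± 2·268.90 = [-60.66, 1014.94].
1034: z = 2.07, |z| > 2 → outlier.
1037: z = 2.08, |z| > 2 → outlier.
Every other value lies within [-60.66, 1014.94].

1034, 1037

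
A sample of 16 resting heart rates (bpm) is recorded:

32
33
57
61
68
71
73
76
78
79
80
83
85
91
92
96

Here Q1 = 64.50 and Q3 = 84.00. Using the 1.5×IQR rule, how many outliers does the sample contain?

2

IQR = 19.50; fences at 64.50 − 29.25 = 35.25 and 84.00 + 29.25 = 113.25.
Outside the cutoffs: 32, 33.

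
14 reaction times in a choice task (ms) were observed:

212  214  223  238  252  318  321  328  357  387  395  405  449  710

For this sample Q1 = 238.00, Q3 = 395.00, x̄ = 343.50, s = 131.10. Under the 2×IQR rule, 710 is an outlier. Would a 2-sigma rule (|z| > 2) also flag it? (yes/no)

yes

z = (710 − 343.50) / 131.10 = 2.80.
|z| = 2.80 > 2.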